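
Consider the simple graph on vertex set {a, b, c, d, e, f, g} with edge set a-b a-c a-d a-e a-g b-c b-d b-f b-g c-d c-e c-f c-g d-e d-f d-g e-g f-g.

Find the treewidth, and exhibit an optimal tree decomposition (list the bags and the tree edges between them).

Treewidth 4.
One such decomposition:
Bags: B1 = {a, c, d, e, g}  B2 = {a, b, c, d, g}  B3 = {b, c, d, f, g}
Tree: B1–B2, B2–B3

The largest bag has 5 vertices, giving width 4; this decomposition certifies tw(G) ≤ 4. On the other hand G contains the 5-clique {b, c, d, f, g}. A clique must lie in a single bag of any decomposition, so no decomposition can have width below 4. Hence tw(G) = 4 exactly.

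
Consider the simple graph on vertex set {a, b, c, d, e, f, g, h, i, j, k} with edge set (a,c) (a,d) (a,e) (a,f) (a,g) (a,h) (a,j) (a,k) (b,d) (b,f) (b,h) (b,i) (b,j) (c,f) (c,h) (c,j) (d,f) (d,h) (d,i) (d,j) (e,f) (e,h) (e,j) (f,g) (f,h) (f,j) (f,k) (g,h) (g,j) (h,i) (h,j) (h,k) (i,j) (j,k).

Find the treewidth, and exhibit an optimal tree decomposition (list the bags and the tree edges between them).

Treewidth 4.
One such decomposition:
Bags: B1 = {a, f, h, j, k}  B2 = {a, d, f, h, j}  B3 = {a, e, f, h, j}  B4 = {b, d, f, h, j}  B5 = {a, c, f, h, j}  B6 = {a, f, g, h, j}  B7 = {b, d, h, i, j}
Tree: B1–B2, B2–B3, B2–B4, B3–B5, B2–B6, B4–B7

Each bag holds 5 vertices, so the decomposition has width 4, which upper-bounds the treewidth. On the other hand G contains the 5-clique {a, d, f, h, j}. A clique must lie in a single bag of any decomposition, so no decomposition can have width below 4. The upper and lower bounds meet at 4, so that is the treewidth.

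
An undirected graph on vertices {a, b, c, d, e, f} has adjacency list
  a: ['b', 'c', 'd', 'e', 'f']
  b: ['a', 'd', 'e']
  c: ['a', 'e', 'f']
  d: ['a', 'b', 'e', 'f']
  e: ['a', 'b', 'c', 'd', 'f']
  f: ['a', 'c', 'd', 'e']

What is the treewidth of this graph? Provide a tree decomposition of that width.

Treewidth 3.
Bags: B1 = {a, d, e, f}  B2 = {a, c, e, f}  B3 = {a, b, d, e}
Tree: B1–B2, B1–B3

Every bag has size at most 4, so the width is 4 − 1 = 3 and tw(G) ≤ 3. For the lower bound, the 4 vertices {a, d, e, f} are pairwise adjacent, and any tree decomposition puts a clique entirely inside one bag — forcing width ≥ 3. Hence tw(G) = 3 exactly.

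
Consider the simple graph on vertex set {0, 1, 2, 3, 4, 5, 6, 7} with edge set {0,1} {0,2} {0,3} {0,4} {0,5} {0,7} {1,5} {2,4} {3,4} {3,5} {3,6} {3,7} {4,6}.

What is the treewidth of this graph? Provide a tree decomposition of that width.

Treewidth 2.
One such decomposition:
Bags: B1 = {0, 3, 5}  B2 = {0, 3, 7}  B3 = {0, 3, 4}  B4 = {3, 4, 6}  B5 = {0, 2, 4}  B6 = {0, 1, 5}
Tree: B1–B2, B1–B3, B3–B4, B3–B5, B1–B6

Every bag has size at most 3, so the width is 3 − 1 = 2 and tw(G) ≤ 2. Conversely, {0, 1, 5} is a clique of size 3, and the vertices of any clique must share a bag in every tree decomposition; so some bag has ≥ 3 vertices and tw(G) ≥ 2. The upper and lower bounds meet at 2, so that is the treewidth.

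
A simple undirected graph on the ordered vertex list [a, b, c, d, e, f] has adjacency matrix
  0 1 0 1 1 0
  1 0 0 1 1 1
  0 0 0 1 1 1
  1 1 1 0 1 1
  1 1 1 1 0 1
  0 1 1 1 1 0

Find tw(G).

3

A width-3 tree decomposition is:
Bags: B1 = {c, d, e, f}  B2 = {b, d, e, f}  B3 = {a, b, d, e}
Tree: B1–B2, B2–B3
Every bag has size at most 4, so the width is 4 − 1 = 3 and tw(G) ≤ 3. On the other hand G contains the 4-clique {c, d, e, f}. A clique must lie in a single bag of any decomposition, so no decomposition can have width below 3. The upper and lower bounds meet at 3, so that is the treewidth.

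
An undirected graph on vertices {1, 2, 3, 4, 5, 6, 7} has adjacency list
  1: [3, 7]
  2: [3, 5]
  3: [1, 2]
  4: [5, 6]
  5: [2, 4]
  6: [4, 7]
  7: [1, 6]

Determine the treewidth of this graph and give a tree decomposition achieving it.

Each bag holds 3 vertices, so the decomposition has width 2, which upper-bounds the treewidth. The edges 2–3–1–7–6–4–5–2 form a cycle, so G is not a tree and its treewidth is at least 2. The upper and lower bounds meet at 2, so that is the treewidth.

Treewidth 2.
Bags: B1 = {1, 2, 3}  B2 = {1, 2, 7}  B3 = {2, 6, 7}  B4 = {2, 4, 6}  B5 = {2, 4, 5}
Tree: B1–B2, B2–B3, B3–B4, B4–B5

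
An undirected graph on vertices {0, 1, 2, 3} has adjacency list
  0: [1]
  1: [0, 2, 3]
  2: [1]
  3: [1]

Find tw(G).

A width-1 tree decomposition is:
Bags: B1 = {1, 3}  B2 = {1, 2}  B3 = {0, 1}
Tree: B1–B2, B1–B3
The largest bag has 2 vertices, giving width 1; this decomposition certifies tw(G) ≤ 1. Since G has at least one edge (e.g. 1–3), it is not an edgeless graph, so tw(G) ≥ 1. The upper and lower bounds meet at 1, so that is the treewidth.

1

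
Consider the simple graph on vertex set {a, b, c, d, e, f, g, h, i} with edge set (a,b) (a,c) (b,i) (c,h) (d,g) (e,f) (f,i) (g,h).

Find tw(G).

1

A width-1 tree decomposition is:
Bags: B1 = {e, f}  B2 = {f, i}  B3 = {b, i}  B4 = {a, b}  B5 = {a, c}  B6 = {c, h}  B7 = {g, h}  B8 = {d, g}
Tree: B1–B2, B2–B3, B3–B4, B4–B5, B5–B6, B6–B7, B7–B8
Each bag holds 2 vertices, so the decomposition has width 1, which upper-bounds the treewidth. Since G has at least one edge (e.g. e–f), it is not an edgeless graph, so tw(G) ≥ 1. Hence tw(G) = 1 exactly.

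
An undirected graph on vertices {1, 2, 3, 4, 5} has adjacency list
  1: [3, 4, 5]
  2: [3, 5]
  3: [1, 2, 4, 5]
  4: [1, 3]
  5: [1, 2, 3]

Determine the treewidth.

2

A width-2 tree decomposition is:
Bags: B1 = {1, 3, 5}  B2 = {1, 3, 4}  B3 = {2, 3, 5}
Tree: B1–B2, B1–B3
Each bag holds 3 vertices, so the decomposition has width 2, which upper-bounds the treewidth. Conversely, {1, 3, 4} is a clique of size 3, and the vertices of any clique must share a bag in every tree decomposition; so some bag has ≥ 3 vertices and tw(G) ≥ 2. Therefore the treewidth is 2.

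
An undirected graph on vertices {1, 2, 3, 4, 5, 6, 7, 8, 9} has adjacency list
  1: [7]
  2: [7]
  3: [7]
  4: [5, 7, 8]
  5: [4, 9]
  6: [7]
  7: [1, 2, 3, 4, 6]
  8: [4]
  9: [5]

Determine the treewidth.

A width-1 tree decomposition is:
Bags: B1 = {4, 7}  B2 = {4, 8}  B3 = {3, 7}  B4 = {1, 7}  B5 = {4, 5}  B6 = {2, 7}  B7 = {6, 7}  B8 = {5, 9}
Tree: B1–B2, B1–B3, B3–B4, B2–B5, B3–B6, B1–B7, B5–B8
Each bag holds 2 vertices, so the decomposition has width 1, which upper-bounds the treewidth. Any graph with an edge has treewidth ≥ 1, and G has the edge 7–4. The upper and lower bounds meet at 1, so that is the treewidth.

1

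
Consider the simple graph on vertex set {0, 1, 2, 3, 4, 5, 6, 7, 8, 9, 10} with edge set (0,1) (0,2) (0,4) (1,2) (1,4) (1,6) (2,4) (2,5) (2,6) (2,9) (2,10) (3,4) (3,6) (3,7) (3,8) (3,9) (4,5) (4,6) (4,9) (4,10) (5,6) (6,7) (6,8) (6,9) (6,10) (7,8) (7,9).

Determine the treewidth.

A width-3 tree decomposition is:
Bags: B1 = {1, 2, 4, 6}  B2 = {2, 4, 6, 9}  B3 = {0, 1, 2, 4}  B4 = {3, 4, 6, 9}  B5 = {3, 6, 7, 9}  B6 = {3, 6, 7, 8}  B7 = {2, 4, 6, 10}  B8 = {2, 4, 5, 6}
Tree: B1–B2, B1–B3, B2–B4, B4–B5, B5–B6, B1–B7, B1–B8
The largest bag has 4 vertices, giving width 3; this decomposition certifies tw(G) ≤ 3. Conversely, {0, 1, 2, 4} is a clique of size 4, and the vertices of any clique must share a bag in every tree decomposition; so some bag has ≥ 4 vertices and tw(G) ≥ 3. The upper and lower bounds meet at 3, so that is the treewidth.

3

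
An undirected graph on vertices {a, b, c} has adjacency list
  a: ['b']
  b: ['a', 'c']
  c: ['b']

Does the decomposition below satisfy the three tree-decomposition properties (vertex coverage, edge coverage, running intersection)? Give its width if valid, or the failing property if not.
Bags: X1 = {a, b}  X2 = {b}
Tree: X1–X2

No — vertex c appears in no bag.

A tree decomposition must satisfy three properties: every vertex lies in some bag; for every edge, both endpoints lie together in some bag; and for every vertex, the bags containing it form a connected subtree. Here vertex c appears in no bag, so the decomposition is invalid.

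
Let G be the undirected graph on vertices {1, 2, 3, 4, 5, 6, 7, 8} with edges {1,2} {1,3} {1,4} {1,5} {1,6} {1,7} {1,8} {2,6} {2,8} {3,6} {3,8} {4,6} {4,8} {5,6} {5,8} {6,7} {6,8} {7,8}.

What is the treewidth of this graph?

A width-3 tree decomposition is:
Bags: B1 = {1, 2, 6, 8}  B2 = {1, 3, 6, 8}  B3 = {1, 6, 7, 8}  B4 = {1, 5, 6, 8}  B5 = {1, 4, 6, 8}
Tree: B1–B2, B1–B3, B1–B4, B1–B5
Each bag holds 4 vertices, so the decomposition has width 3, which upper-bounds the treewidth. Conversely, {1, 2, 6, 8} is a clique of size 4, and the vertices of any clique must share a bag in every tree decomposition; so some bag has ≥ 4 vertices and tw(G) ≥ 3. Combining the bounds, tw(G) = 3.

3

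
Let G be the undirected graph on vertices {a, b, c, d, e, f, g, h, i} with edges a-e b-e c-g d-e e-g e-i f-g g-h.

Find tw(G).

1

A width-1 tree decomposition is:
Bags: B1 = {f, g}  B2 = {e, g}  B3 = {b, e}  B4 = {a, e}  B5 = {d, e}  B6 = {c, g}  B7 = {g, h}  B8 = {e, i}
Tree: B1–B2, B2–B3, B2–B4, B3–B5, B1–B6, B2–B7, B4–B8
Every bag has size at most 2, so the width is 2 − 1 = 1 and tw(G) ≤ 1. Since G has at least one edge (e.g. g–f), it is not an edgeless graph, so tw(G) ≥ 1. The upper and lower bounds meet at 1, so that is the treewidth.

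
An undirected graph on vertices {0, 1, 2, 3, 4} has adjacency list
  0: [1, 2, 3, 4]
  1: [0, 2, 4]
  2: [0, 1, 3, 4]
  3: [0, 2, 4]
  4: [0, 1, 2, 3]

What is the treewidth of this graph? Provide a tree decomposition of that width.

Treewidth 3.
Bags: B1 = {0, 2, 3, 4}  B2 = {0, 1, 2, 4}
Tree: B1–B2

Each bag holds 4 vertices, so the decomposition has width 3, which upper-bounds the treewidth. Conversely, {0, 1, 2, 4} is a clique of size 4, and the vertices of any clique must share a bag in every tree decomposition; so some bag has ≥ 4 vertices and tw(G) ≥ 3. Combining the bounds, tw(G) = 3.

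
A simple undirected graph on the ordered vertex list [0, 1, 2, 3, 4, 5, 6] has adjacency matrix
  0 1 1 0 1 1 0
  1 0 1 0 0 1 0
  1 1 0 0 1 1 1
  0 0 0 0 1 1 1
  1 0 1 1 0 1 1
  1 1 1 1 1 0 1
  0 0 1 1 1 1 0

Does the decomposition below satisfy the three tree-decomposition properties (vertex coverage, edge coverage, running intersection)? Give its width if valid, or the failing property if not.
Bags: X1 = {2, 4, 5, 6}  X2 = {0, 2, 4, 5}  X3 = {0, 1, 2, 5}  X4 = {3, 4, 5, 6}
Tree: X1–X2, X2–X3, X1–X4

Vertex coverage: the bags together contain {0, 1, 2, 3, 4, 5, 6}, the full vertex set. Edge coverage: each edge of G has both endpoints in at least one bag. Running intersection: for every vertex, the bags containing it form a connected subtree. All three properties hold, so this is a valid tree decomposition of width max|bag| − 1 = 3, and hence tw(G) ≤ 3.

Yes; width 3.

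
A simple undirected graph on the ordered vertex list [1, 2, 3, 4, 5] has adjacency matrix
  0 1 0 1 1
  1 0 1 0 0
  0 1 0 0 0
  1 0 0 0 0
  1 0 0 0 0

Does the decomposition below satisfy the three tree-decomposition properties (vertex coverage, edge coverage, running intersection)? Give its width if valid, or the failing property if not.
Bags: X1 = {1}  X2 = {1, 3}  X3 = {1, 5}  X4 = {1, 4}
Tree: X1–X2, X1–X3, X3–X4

A tree decomposition must satisfy three properties: every vertex lies in some bag; for every edge, both endpoints lie together in some bag; and for every vertex, the bags containing it form a connected subtree. Here vertex 2 appears in no bag, so the decomposition is invalid.

No — vertex 2 appears in no bag.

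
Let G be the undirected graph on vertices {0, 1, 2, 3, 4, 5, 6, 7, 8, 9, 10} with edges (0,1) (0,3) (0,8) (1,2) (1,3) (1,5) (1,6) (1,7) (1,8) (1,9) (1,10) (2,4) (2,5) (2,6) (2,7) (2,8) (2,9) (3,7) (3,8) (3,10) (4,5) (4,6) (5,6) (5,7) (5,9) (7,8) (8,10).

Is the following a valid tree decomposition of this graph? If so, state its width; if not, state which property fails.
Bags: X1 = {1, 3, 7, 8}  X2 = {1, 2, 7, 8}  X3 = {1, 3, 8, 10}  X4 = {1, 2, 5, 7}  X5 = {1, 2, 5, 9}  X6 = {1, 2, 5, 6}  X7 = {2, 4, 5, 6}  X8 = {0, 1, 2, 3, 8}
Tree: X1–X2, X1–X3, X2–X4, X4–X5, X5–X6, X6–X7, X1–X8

No — bags containing vertex 2 are not connected in the tree.

A tree decomposition must satisfy three properties: every vertex lies in some bag; for every edge, both endpoints lie together in some bag; and for every vertex, the bags containing it form a connected subtree. Here bags containing vertex 2 are not connected in the tree, so the decomposition is invalid.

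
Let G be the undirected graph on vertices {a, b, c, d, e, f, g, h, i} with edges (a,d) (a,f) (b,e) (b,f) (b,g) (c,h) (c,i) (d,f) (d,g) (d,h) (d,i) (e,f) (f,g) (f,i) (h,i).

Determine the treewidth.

2

A width-2 tree decomposition is:
Bags: B1 = {b, f, g}  B2 = {d, f, g}  B3 = {b, e, f}  B4 = {d, f, i}  B5 = {d, h, i}  B6 = {c, h, i}  B7 = {a, d, f}
Tree: B1–B2, B1–B3, B2–B4, B4–B5, B5–B6, B2–B7
The largest bag has 3 vertices, giving width 2; this decomposition certifies tw(G) ≤ 2. Conversely, {d, h, i} is a clique of size 3, and the vertices of any clique must share a bag in every tree decomposition; so some bag has ≥ 3 vertices and tw(G) ≥ 2. The upper and lower bounds meet at 2, so that is the treewidth.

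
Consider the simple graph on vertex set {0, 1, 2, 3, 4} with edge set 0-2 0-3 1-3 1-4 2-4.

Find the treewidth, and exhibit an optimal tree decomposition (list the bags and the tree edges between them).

Treewidth 2.
One optimal decomposition is:
Bags: B1 = {1, 3, 4}  B2 = {0, 3, 4}  B3 = {0, 2, 4}
Tree: B1–B2, B2–B3

The largest bag has 3 vertices, giving width 2; this decomposition certifies tw(G) ≤ 2. The edges 4–1–3–0–2–4 form a cycle, so G is not a tree and its treewidth is at least 2. The upper and lower bounds meet at 2, so that is the treewidth.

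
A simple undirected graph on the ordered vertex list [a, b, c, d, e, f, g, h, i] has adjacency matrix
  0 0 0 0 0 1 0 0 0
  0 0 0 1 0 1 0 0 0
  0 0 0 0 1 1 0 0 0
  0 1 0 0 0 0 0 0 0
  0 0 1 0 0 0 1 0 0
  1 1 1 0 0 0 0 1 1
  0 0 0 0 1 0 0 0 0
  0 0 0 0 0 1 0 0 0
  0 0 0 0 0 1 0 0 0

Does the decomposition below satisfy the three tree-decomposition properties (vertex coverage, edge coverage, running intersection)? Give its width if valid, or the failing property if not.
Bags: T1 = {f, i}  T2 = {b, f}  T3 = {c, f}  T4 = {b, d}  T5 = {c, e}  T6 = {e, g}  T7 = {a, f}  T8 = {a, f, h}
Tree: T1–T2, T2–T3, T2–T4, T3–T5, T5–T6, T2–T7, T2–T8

No — bags containing vertex a are not connected in the tree.

A tree decomposition must satisfy three properties: every vertex lies in some bag; for every edge, both endpoints lie together in some bag; and for every vertex, the bags containing it form a connected subtree. Here bags containing vertex a are not connected in the tree, so the decomposition is invalid.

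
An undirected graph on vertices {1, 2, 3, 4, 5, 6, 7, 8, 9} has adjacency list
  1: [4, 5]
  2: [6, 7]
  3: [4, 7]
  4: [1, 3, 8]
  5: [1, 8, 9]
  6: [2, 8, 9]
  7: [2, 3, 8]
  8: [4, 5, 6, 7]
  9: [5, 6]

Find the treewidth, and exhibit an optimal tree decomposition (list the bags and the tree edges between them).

Each bag holds 4 vertices, so the decomposition has width 3, which upper-bounds the treewidth. For the lower bound: the 4 vertex sets {2,3,7}, {6}, {8}, {1,4,5,9} are disjoint, each induces a connected subgraph, and every pair is joined by at least one edge of G. Contracting each set to a single vertex therefore yields K_{4} as a minor, and since treewidth is minor-monotone, tw(G) ≥ tw(K_{4}) = 3. Hence tw(G) = 3 exactly.

Treewidth 3.
One such decomposition:
Bags: B1 = {2, 3, 6, 7}  B2 = {3, 6, 7, 8}  B3 = {3, 4, 6, 8}  B4 = {4, 6, 8, 9}  B5 = {4, 5, 8, 9}  B6 = {1, 4, 5, 9}
Tree: B1–B2, B2–B3, B3–B4, B4–B5, B5–B6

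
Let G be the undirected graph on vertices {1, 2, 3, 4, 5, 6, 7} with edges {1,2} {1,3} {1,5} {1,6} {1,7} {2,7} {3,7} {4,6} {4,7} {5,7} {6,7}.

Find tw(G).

A width-2 tree decomposition is:
Bags: B1 = {1, 2, 7}  B2 = {1, 6, 7}  B3 = {4, 6, 7}  B4 = {1, 5, 7}  B5 = {1, 3, 7}
Tree: B1–B2, B2–B3, B2–B4, B2–B5
The largest bag has 3 vertices, giving width 2; this decomposition certifies tw(G) ≤ 2. For the lower bound, the 3 vertices {1, 2, 7} are pairwise adjacent, and any tree decomposition puts a clique entirely inside one bag — forcing width ≥ 2. Combining the bounds, tw(G) = 2.

2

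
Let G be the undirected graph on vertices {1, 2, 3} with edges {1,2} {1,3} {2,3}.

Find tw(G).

2

A width-2 tree decomposition is:
Bags: B1 = {1, 2, 3}
Tree: (single bag)
A single bag containing all 3 vertices is trivially a valid decomposition of width 2. On the other hand G contains the 3-clique {1, 2, 3}. A clique must lie in a single bag of any decomposition, so no decomposition can have width below 2. Therefore the treewidth is 2.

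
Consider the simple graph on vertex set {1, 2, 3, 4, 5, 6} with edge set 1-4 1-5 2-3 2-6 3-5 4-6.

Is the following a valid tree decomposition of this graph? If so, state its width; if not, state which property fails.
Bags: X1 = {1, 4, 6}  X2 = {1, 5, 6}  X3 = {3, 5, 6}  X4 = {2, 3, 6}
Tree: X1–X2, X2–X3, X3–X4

Checking the three conditions: (i) the bags cover all of {1, 2, 3, 4, 5, 6}; (ii) for each edge, some bag contains both endpoints; (iii) the bags containing any fixed vertex form a subtree. All hold, so the decomposition is valid with width 3 − 1 = 2.

Yes; width 2.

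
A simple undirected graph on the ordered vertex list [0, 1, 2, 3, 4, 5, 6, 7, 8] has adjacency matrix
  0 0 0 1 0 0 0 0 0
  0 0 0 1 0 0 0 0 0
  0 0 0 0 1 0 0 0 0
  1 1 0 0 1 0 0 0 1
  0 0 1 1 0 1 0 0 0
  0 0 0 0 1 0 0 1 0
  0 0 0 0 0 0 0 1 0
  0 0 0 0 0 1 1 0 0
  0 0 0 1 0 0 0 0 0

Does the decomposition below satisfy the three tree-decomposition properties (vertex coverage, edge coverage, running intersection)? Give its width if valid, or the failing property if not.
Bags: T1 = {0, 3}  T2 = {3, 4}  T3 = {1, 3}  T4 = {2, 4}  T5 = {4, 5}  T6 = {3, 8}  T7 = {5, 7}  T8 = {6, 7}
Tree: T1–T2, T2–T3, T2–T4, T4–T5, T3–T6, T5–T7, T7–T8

Every vertex of G appears in some bag (union = {0, 1, 2, 3, 4, 5, 6, 7, 8}); every edge is covered by a bag; and for each vertex v the set of bags containing v is connected in the bag tree. The decomposition is therefore valid. The largest bag has 2 vertices, so the width is 1.

Yes; width 1.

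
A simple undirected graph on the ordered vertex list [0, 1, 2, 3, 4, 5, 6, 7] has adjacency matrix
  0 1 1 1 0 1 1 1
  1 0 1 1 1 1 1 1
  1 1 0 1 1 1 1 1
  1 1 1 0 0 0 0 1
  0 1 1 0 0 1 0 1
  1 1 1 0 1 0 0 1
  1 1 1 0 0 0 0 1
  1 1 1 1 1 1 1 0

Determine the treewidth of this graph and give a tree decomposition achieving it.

The largest bag has 5 vertices, giving width 4; this decomposition certifies tw(G) ≤ 4. On the other hand G contains the 5-clique {0, 1, 2, 3, 7}. A clique must lie in a single bag of any decomposition, so no decomposition can have width below 4. Hence tw(G) = 4 exactly.

Treewidth 4.
One such decomposition:
Bags: B1 = {0, 1, 2, 3, 7}  B2 = {0, 1, 2, 6, 7}  B3 = {0, 1, 2, 5, 7}  B4 = {1, 2, 4, 5, 7}
Tree: B1–B2, B1–B3, B3–B4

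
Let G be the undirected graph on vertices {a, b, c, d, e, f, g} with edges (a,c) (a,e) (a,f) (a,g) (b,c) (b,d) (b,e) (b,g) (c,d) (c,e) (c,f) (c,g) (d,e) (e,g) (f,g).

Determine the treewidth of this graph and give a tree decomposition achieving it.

Treewidth 3.
Bags: B1 = {b, c, d, e}  B2 = {b, c, e, g}  B3 = {a, c, e, g}  B4 = {a, c, f, g}
Tree: B1–B2, B2–B3, B3–B4

The largest bag has 4 vertices, giving width 3; this decomposition certifies tw(G) ≤ 3. Conversely, {b, c, d, e} is a clique of size 4, and the vertices of any clique must share a bag in every tree decomposition; so some bag has ≥ 4 vertices and tw(G) ≥ 3. Hence tw(G) = 3 exactly.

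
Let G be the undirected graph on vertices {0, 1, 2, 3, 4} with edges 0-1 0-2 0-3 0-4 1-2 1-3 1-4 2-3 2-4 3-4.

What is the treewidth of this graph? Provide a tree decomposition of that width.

Treewidth 4.
One optimal decomposition is:
Bags: B1 = {0, 1, 2, 3, 4}
Tree: (single bag)

A single bag containing all 5 vertices is trivially a valid decomposition of width 4. For the lower bound, the 5 vertices {0, 1, 2, 3, 4} are pairwise adjacent, and any tree decomposition puts a clique entirely inside one bag — forcing width ≥ 4. Hence tw(G) = 4 exactly.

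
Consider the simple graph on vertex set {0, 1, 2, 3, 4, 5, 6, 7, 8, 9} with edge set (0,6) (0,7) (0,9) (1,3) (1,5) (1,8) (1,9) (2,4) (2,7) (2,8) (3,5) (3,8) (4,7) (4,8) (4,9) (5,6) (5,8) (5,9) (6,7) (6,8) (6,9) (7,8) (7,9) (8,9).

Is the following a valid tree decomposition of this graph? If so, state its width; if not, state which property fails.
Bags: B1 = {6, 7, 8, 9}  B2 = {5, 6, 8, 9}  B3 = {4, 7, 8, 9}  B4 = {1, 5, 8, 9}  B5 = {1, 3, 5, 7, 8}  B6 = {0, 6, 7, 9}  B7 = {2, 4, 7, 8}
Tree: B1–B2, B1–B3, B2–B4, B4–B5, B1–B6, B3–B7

No — bags containing vertex 7 are not connected in the tree.

A tree decomposition must satisfy three properties: every vertex lies in some bag; for every edge, both endpoints lie together in some bag; and for every vertex, the bags containing it form a connected subtree. Here bags containing vertex 7 are not connected in the tree, so the decomposition is invalid.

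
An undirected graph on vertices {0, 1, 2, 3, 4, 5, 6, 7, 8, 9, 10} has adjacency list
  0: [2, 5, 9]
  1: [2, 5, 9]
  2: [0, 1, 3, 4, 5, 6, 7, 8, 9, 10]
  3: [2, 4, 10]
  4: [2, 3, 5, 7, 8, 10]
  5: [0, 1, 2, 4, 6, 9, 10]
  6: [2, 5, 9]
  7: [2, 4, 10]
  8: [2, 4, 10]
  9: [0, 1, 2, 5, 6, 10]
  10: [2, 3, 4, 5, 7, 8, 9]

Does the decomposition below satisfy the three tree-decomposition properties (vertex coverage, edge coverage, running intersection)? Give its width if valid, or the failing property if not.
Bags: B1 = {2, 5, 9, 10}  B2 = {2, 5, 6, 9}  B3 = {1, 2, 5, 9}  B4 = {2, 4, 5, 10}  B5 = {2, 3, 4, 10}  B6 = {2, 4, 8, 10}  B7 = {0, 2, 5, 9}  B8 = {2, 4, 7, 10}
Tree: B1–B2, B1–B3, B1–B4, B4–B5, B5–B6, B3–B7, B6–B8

Yes; width 3.

Vertex coverage: the bags together contain {0, 1, 2, 3, 4, 5, 6, 7, 8, 9, 10}, the full vertex set. Edge coverage: each edge of G has both endpoints in at least one bag. Running intersection: for every vertex, the bags containing it form a connected subtree. All three properties hold, so this is a valid tree decomposition of width max|bag| − 1 = 3, and hence tw(G) ≤ 3.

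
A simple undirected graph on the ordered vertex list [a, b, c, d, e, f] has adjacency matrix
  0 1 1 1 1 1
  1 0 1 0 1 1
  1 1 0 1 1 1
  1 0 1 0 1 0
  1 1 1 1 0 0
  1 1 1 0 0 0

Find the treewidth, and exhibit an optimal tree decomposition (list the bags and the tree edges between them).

Treewidth 3.
One optimal decomposition is:
Bags: B1 = {a, b, c, f}  B2 = {a, b, c, e}  B3 = {a, c, d, e}
Tree: B1–B2, B2–B3

The largest bag has 4 vertices, giving width 3; this decomposition certifies tw(G) ≤ 3. On the other hand G contains the 4-clique {a, c, d, e}. A clique must lie in a single bag of any decomposition, so no decomposition can have width below 3. Combining the bounds, tw(G) = 3.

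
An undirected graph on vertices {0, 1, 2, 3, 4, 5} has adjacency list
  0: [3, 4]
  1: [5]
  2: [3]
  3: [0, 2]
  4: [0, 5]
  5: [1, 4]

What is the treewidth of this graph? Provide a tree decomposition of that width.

Treewidth 1.
One such decomposition:
Bags: B1 = {2, 3}  B2 = {0, 3}  B3 = {0, 4}  B4 = {4, 5}  B5 = {1, 5}
Tree: B1–B2, B2–B3, B3–B4, B4–B5

Every bag has size at most 2, so the width is 2 − 1 = 1 and tw(G) ≤ 1. Since G has at least one edge (e.g. 2–3), it is not an edgeless graph, so tw(G) ≥ 1. The upper and lower bounds meet at 1, so that is the treewidth.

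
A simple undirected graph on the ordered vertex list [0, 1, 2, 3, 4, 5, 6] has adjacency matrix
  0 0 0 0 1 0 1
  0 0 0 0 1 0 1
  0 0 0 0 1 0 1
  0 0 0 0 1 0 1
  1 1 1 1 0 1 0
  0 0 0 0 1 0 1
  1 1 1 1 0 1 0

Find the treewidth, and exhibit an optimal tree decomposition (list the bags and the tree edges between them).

Each bag holds 3 vertices, so the decomposition has width 2, which upper-bounds the treewidth. Since 6–2–4–1–6 is a cycle in G, G is not acyclic. Forests are exactly the graphs of treewidth ≤ 1, so tw(G) ≥ 2. The upper and lower bounds meet at 2, so that is the treewidth.

Treewidth 2.
One optimal decomposition is:
Bags: B1 = {2, 4, 6}  B2 = {1, 4, 6}  B3 = {0, 4, 6}  B4 = {3, 4, 6}  B5 = {4, 5, 6}
Tree: B1–B2, B2–B3, B3–B4, B4–B5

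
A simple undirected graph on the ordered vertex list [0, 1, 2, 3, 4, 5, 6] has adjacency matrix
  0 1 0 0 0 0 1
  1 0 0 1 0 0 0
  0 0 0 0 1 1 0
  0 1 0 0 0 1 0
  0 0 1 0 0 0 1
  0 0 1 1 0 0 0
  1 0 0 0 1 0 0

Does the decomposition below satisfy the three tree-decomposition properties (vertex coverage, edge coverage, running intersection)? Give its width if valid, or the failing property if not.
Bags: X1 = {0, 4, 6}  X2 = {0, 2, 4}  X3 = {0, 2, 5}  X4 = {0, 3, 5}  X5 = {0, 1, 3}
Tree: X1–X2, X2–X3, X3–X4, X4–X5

Yes; width 2.

Checking the three conditions: (i) the bags cover all of {0, 1, 2, 3, 4, 5, 6}; (ii) for each edge, some bag contains both endpoints; (iii) the bags containing any fixed vertex form a subtree. All hold, so the decomposition is valid with width 3 − 1 = 2.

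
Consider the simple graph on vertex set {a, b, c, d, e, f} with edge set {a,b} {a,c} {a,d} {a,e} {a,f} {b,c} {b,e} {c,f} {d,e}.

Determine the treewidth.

2

A width-2 tree decomposition is:
Bags: B1 = {a, b, c}  B2 = {a, c, f}  B3 = {a, b, e}  B4 = {a, d, e}
Tree: B1–B2, B1–B3, B3–B4
The largest bag has 3 vertices, giving width 2; this decomposition certifies tw(G) ≤ 2. On the other hand G contains the 3-clique {a, d, e}. A clique must lie in a single bag of any decomposition, so no decomposition can have width below 2. Therefore the treewidth is 2.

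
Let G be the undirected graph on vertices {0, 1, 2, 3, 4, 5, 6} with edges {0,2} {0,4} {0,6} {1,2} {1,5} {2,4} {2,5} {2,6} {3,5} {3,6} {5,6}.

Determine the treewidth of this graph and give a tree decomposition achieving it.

Treewidth 2.
One such decomposition:
Bags: B1 = {0, 2, 6}  B2 = {2, 5, 6}  B3 = {3, 5, 6}  B4 = {1, 2, 5}  B5 = {0, 2, 4}
Tree: B1–B2, B2–B3, B2–B4, B1–B5

Every bag has size at most 3, so the width is 3 − 1 = 2 and tw(G) ≤ 2. For the lower bound, the 3 vertices {0, 2, 4} are pairwise adjacent, and any tree decomposition puts a clique entirely inside one bag — forcing width ≥ 2. Hence tw(G) = 2 exactly.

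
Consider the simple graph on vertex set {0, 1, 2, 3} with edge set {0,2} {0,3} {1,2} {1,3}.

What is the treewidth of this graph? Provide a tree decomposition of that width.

Treewidth 2.
Bags: B1 = {0, 2, 3}  B2 = {1, 2, 3}
Tree: B1–B2

Every bag has size at most 3, so the width is 3 − 1 = 2 and tw(G) ≤ 2. Since 2–0–3–1–2 is a cycle in G, G is not acyclic. Forests are exactly the graphs of treewidth ≤ 1, so tw(G) ≥ 2. The upper and lower bounds meet at 2, so that is the treewidth.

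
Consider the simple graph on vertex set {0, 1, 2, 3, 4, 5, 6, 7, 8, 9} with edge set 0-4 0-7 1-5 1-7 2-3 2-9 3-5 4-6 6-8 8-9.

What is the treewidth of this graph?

A width-2 tree decomposition is:
Bags: B1 = {2, 3, 5}  B2 = {2, 5, 9}  B3 = {5, 8, 9}  B4 = {5, 6, 8}  B5 = {4, 5, 6}  B6 = {0, 4, 5}  B7 = {0, 5, 7}  B8 = {1, 5, 7}
Tree: B1–B2, B2–B3, B3–B4, B4–B5, B5–B6, B6–B7, B7–B8
The largest bag has 3 vertices, giving width 2; this decomposition certifies tw(G) ≤ 2. The edges 5–3–2–9–8–6–4–0–7–1–5 form a cycle, so G is not a tree and its treewidth is at least 2. Hence tw(G) = 2 exactly.

2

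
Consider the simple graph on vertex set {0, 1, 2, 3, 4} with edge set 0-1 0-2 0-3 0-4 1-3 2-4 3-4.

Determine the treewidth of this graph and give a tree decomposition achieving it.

Treewidth 2.
Bags: B1 = {0, 3, 4}  B2 = {0, 2, 4}  B3 = {0, 1, 3}
Tree: B1–B2, B1–B3

Every bag has size at most 3, so the width is 3 − 1 = 2 and tw(G) ≤ 2. On the other hand G contains the 3-clique {0, 2, 4}. A clique must lie in a single bag of any decomposition, so no decomposition can have width below 2. The upper and lower bounds meet at 2, so that is the treewidth.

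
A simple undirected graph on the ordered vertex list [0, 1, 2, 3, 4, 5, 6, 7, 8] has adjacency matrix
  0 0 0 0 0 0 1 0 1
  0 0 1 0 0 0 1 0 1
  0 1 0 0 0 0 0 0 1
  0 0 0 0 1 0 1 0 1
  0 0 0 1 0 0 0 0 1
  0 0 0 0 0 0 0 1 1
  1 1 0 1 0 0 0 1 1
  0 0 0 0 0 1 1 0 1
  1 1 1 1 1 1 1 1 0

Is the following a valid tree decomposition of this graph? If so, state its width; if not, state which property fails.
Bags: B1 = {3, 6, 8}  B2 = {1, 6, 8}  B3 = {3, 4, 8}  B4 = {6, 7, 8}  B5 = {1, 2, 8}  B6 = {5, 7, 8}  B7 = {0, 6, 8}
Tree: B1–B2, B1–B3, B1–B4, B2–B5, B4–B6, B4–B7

Yes; width 2.

Every vertex of G appears in some bag (union = {0, 1, 2, 3, 4, 5, 6, 7, 8}); every edge is covered by a bag; and for each vertex v the set of bags containing v is connected in the bag tree. The decomposition is therefore valid. The largest bag has 3 vertices, so the width is 2.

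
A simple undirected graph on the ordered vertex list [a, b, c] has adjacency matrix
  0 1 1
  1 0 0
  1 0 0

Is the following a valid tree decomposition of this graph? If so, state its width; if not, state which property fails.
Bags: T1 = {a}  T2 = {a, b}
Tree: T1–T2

No — vertex c appears in no bag.

A tree decomposition must satisfy three properties: every vertex lies in some bag; for every edge, both endpoints lie together in some bag; and for every vertex, the bags containing it form a connected subtree. Here vertex c appears in no bag, so the decomposition is invalid.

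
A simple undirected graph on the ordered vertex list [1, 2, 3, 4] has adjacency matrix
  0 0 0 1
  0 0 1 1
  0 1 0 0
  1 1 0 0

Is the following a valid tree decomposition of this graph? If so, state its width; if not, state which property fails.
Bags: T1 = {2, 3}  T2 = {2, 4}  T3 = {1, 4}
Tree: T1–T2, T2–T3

Yes; width 1.

Every vertex of G appears in some bag (union = {1, 2, 3, 4}); every edge is covered by a bag; and for each vertex v the set of bags containing v is connected in the bag tree. The decomposition is therefore valid. The largest bag has 2 vertices, so the width is 1.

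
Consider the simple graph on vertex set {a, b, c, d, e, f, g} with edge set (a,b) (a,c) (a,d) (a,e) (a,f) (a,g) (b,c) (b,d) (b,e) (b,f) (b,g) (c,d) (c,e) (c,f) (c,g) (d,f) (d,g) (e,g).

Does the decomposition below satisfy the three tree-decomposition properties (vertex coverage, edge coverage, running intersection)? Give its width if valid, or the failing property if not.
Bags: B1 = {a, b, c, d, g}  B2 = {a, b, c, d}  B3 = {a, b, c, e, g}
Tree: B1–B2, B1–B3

No — vertex f appears in no bag.

A tree decomposition must satisfy three properties: every vertex lies in some bag; for every edge, both endpoints lie together in some bag; and for every vertex, the bags containing it form a connected subtree. Here vertex f appears in no bag, so the decomposition is invalid.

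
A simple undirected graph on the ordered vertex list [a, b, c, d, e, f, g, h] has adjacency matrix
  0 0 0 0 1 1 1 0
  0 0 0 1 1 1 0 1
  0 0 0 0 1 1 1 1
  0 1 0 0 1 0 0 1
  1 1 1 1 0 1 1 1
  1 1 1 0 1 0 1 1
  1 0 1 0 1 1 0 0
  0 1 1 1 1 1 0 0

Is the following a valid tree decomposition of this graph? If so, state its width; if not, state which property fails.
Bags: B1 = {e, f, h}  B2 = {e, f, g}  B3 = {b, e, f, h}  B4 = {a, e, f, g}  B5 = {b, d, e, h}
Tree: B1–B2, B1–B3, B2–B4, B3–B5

No — vertex c appears in no bag.

A tree decomposition must satisfy three properties: every vertex lies in some bag; for every edge, both endpoints lie together in some bag; and for every vertex, the bags containing it form a connected subtree. Here vertex c appears in no bag, so the decomposition is invalid.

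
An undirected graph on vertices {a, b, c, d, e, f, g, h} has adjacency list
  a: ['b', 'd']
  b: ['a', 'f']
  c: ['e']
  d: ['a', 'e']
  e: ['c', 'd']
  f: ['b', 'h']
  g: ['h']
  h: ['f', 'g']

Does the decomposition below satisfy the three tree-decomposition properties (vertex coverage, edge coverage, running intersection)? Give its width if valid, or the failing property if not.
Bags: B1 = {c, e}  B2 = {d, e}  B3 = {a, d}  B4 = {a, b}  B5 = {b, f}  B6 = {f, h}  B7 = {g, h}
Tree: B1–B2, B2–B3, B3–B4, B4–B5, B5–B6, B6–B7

Every vertex of G appears in some bag (union = {a, b, c, d, e, f, g, h}); every edge is covered by a bag; and for each vertex v the set of bags containing v is connected in the bag tree. The decomposition is therefore valid. The largest bag has 2 vertices, so the width is 1.

Yes; width 1.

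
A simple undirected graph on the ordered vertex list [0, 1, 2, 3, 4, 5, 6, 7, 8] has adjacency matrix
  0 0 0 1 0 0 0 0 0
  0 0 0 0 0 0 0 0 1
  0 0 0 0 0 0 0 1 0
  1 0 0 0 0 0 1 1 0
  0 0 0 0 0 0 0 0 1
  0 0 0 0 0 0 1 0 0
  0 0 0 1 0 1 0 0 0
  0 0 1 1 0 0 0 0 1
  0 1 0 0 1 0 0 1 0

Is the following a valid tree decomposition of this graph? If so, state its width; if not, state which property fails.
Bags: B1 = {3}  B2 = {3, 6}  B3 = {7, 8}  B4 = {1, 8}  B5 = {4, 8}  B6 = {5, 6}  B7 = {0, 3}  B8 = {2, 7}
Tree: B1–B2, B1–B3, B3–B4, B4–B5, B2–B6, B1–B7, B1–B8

No — edge (7,3) lies in no bag.

A tree decomposition must satisfy three properties: every vertex lies in some bag; for every edge, both endpoints lie together in some bag; and for every vertex, the bags containing it form a connected subtree. Here edge (7,3) lies in no bag, so the decomposition is invalid.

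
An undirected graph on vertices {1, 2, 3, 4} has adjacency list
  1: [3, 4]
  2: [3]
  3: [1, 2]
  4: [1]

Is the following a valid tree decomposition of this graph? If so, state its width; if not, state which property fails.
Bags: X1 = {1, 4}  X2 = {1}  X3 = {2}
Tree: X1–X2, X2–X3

A tree decomposition must satisfy three properties: every vertex lies in some bag; for every edge, both endpoints lie together in some bag; and for every vertex, the bags containing it form a connected subtree. Here vertex 3 appears in no bag, so the decomposition is invalid.

No — vertex 3 appears in no bag.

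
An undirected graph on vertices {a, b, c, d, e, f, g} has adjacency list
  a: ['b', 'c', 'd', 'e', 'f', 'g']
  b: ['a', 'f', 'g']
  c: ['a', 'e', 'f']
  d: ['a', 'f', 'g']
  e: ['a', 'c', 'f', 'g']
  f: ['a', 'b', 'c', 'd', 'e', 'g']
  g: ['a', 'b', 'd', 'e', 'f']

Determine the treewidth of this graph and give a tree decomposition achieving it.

Every bag has size at most 4, so the width is 4 − 1 = 3 and tw(G) ≤ 3. For the lower bound, the 4 vertices {a, d, f, g} are pairwise adjacent, and any tree decomposition puts a clique entirely inside one bag — forcing width ≥ 3. Combining the bounds, tw(G) = 3.

Treewidth 3.
One such decomposition:
Bags: B1 = {a, c, e, f}  B2 = {a, e, f, g}  B3 = {a, d, f, g}  B4 = {a, b, f, g}
Tree: B1–B2, B2–B3, B2–B4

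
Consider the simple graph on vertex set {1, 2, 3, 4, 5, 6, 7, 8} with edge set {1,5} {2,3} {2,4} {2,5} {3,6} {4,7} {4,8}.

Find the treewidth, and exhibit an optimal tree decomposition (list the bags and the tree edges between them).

Treewidth 1.
Bags: B1 = {2, 4}  B2 = {4, 8}  B3 = {2, 3}  B4 = {3, 6}  B5 = {2, 5}  B6 = {1, 5}  B7 = {4, 7}
Tree: B1–B2, B1–B3, B3–B4, B3–B5, B5–B6, B2–B7

The largest bag has 2 vertices, giving width 1; this decomposition certifies tw(G) ≤ 1. Any graph with an edge has treewidth ≥ 1, and G has the edge 2–4. Hence tw(G) = 1 exactly.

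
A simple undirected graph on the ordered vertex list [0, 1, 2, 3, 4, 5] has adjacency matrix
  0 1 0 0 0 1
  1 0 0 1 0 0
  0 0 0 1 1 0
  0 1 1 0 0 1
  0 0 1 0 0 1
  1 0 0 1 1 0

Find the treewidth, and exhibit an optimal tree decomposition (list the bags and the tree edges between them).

Each bag holds 3 vertices, so the decomposition has width 2, which upper-bounds the treewidth. Since 0–1–3–5–0 is a cycle in G, G is not acyclic. Forests are exactly the graphs of treewidth ≤ 1, so tw(G) ≥ 2. The upper and lower bounds meet at 2, so that is the treewidth.

Treewidth 2.
One such decomposition:
Bags: B1 = {0, 1, 5}  B2 = {1, 3, 5}  B3 = {3, 4, 5}  B4 = {2, 3, 4}
Tree: B1–B2, B2–B3, B3–B4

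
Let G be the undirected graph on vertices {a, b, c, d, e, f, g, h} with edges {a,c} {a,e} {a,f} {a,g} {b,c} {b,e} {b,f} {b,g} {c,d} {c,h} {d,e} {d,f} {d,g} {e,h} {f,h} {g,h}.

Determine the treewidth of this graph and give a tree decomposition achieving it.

Treewidth 4.
One optimal decomposition is:
Bags: B1 = {a, b, d, f, h}  B2 = {a, b, d, e, h}  B3 = {a, b, c, d, h}  B4 = {a, b, d, g, h}
Tree: B1–B2, B2–B3, B3–B4

The largest bag has 5 vertices, giving width 4; this decomposition certifies tw(G) ≤ 4. For the lower bound: the 5 vertex sets {b,f}, {a,e}, {c,d}, {h}, {g} are disjoint, each induces a connected subgraph, and every pair is joined by at least one edge of G. Contracting each set to a single vertex therefore yields K_{5} as a minor, and since treewidth is minor-monotone, tw(G) ≥ tw(K_{5}) = 4. Therefore the treewidth is 4.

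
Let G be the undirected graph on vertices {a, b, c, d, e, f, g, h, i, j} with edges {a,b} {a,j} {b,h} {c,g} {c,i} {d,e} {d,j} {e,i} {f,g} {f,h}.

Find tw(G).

A width-2 tree decomposition is:
Bags: B1 = {a, d, j}  B2 = {a, b, d}  B3 = {b, d, h}  B4 = {d, f, h}  B5 = {d, f, g}  B6 = {c, d, g}  B7 = {c, d, i}  B8 = {d, e, i}
Tree: B1–B2, B2–B3, B3–B4, B4–B5, B5–B6, B6–B7, B7–B8
Each bag holds 3 vertices, so the decomposition has width 2, which upper-bounds the treewidth. For the lower bound, G contains the cycle d–j–a–b–h–f–g–c–i–e–d, so G is not a forest; only forests have treewidth ≤ 1, hence tw(G) ≥ 2. Combining the bounds, tw(G) = 2.

2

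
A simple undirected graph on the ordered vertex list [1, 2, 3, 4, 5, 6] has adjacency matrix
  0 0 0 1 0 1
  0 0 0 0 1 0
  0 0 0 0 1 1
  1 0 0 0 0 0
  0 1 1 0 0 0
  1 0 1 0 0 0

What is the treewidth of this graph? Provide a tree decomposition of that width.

Every bag has size at most 2, so the width is 2 − 1 = 1 and tw(G) ≤ 1. Any graph with an edge has treewidth ≥ 1, and G has the edge 2–5. The upper and lower bounds meet at 1, so that is the treewidth.

Treewidth 1.
One optimal decomposition is:
Bags: B1 = {2, 5}  B2 = {3, 5}  B3 = {3, 6}  B4 = {1, 6}  B5 = {1, 4}
Tree: B1–B2, B2–B3, B3–B4, B4–B5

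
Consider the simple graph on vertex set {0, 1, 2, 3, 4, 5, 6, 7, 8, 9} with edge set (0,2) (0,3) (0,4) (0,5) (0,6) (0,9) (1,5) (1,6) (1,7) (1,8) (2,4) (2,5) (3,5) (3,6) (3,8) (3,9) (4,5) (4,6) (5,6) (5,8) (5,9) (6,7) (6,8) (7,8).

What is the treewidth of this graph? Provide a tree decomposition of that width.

Treewidth 3.
One such decomposition:
Bags: B1 = {3, 5, 6, 8}  B2 = {1, 5, 6, 8}  B3 = {1, 6, 7, 8}  B4 = {0, 3, 5, 6}  B5 = {0, 4, 5, 6}  B6 = {0, 2, 4, 5}  B7 = {0, 3, 5, 9}
Tree: B1–B2, B2–B3, B1–B4, B4–B5, B5–B6, B4–B7

Every bag has size at most 4, so the width is 4 − 1 = 3 and tw(G) ≤ 3. For the lower bound, the 4 vertices {0, 2, 4, 5} are pairwise adjacent, and any tree decomposition puts a clique entirely inside one bag — forcing width ≥ 3. Combining the bounds, tw(G) = 3.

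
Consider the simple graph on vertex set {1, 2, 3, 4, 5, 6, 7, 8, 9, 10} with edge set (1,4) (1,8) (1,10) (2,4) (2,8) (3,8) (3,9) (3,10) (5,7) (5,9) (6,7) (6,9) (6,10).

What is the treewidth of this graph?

2

A width-2 tree decomposition is:
Bags: B1 = {1, 2, 4}  B2 = {1, 2, 8}  B3 = {1, 8, 10}  B4 = {3, 8, 10}  B5 = {3, 6, 10}  B6 = {3, 6, 9}  B7 = {6, 7, 9}  B8 = {5, 7, 9}
Tree: B1–B2, B2–B3, B3–B4, B4–B5, B5–B6, B6–B7, B7–B8
Each bag holds 3 vertices, so the decomposition has width 2, which upper-bounds the treewidth. For the lower bound, G contains the cycle 4–2–8–1–4, so G is not a forest; only forests have treewidth ≤ 1, hence tw(G) ≥ 2. Therefore the treewidth is 2.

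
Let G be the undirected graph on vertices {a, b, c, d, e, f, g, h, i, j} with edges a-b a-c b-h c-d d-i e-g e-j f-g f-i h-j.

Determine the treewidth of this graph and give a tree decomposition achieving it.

Treewidth 2.
One optimal decomposition is:
Bags: B1 = {b, h, j}  B2 = {a, b, j}  B3 = {a, c, j}  B4 = {c, d, j}  B5 = {d, i, j}  B6 = {f, i, j}  B7 = {f, g, j}  B8 = {e, g, j}
Tree: B1–B2, B2–B3, B3–B4, B4–B5, B5–B6, B6–B7, B7–B8

The largest bag has 3 vertices, giving width 2; this decomposition certifies tw(G) ≤ 2. The edges j–h–b–a–c–d–i–f–g–e–j form a cycle, so G is not a tree and its treewidth is at least 2. Combining the bounds, tw(G) = 2.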